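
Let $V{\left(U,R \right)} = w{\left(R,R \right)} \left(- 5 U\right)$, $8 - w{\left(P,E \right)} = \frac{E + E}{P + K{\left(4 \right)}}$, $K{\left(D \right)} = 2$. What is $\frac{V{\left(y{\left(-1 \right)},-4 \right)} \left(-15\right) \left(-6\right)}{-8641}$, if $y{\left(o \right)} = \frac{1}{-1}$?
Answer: $- \frac{1800}{8641} \approx -0.20831$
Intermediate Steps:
$w{\left(P,E \right)} = 8 - \frac{2 E}{2 + P}$ ($w{\left(P,E \right)} = 8 - \frac{E + E}{P + 2} = 8 - \frac{2 E}{2 + P}$)
$y{\left(o \right)} = -1$
$V{\left(U,R \right)} = - \frac{10 U \left(8 + 3 R\right)}{2 + R}$ ($V{\left(U,R \right)} = \frac{2 \left(8 - R + 4 R\right)}{2 + R} \left(- 5 U\right) = \frac{2 \left(8 + 3 R\right)}{2 + R} \left(- 5 U\right) = - \frac{10 U \left(8 + 3 R\right)}{2 + R}$)
$\frac{V{\left(y{\left(-1 \right)},-4 \right)} \left(-15\right) \left(-6\right)}{-8641} = \frac{\left(-10\right) \left(-1\right) \frac{1}{2 - 4} \left(8 + 3 \left(-4\right)\right) \left(-15\right) \left(-6\right)}{-8641} = \left(-10\right) \left(-1\right) \frac{1}{-2} \left(8 - 12\right) \left(-15\right) \left(-6\right) \left(- \frac{1}{8641}\right) = \left(-10\right) \left(-1\right) \left(- \frac{1}{2}\right) \left(-4\right) \left(-15\right) \left(-6\right) \left(- \frac{1}{8641}\right) = 20 \left(-15\right) \left(-6\right) \left(- \frac{1}{8641}\right) = \left(-300\right) \left(-6\right) \left(- \frac{1}{8641}\right) = 1800 \left(- \frac{1}{8641}\right) = - \frac{1800}{8641}$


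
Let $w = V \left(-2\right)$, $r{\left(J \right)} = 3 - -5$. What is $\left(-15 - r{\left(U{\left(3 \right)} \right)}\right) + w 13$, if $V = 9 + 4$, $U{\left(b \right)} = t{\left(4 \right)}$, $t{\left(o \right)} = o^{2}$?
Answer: $-361$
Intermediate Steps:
$U{\left(b \right)} = 16$ ($U{\left(b \right)} = 4^{2} = 16$)
$r{\left(J \right)} = 8$ ($r{\left(J \right)} = 3 + 5 = 8$)
$V = 13$
$w = -26$ ($w = 13 \left(-2\right) = -26$)
$\left(-15 - r{\left(U{\left(3 \right)} \right)}\right) + w 13 = \left(-15 - 8\right) - 338 = -23 - 338 = -361$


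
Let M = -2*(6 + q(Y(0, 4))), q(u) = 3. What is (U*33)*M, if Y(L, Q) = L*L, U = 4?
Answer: -2376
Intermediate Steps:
Y(L, Q) = L²
M = -18 (M = -2*(6 + 3) = -2*9 = -18)
(U*33)*M = (4*33)*(-18) = 132*(-18) = -2376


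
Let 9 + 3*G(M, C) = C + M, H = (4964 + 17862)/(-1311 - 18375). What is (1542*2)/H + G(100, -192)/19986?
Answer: -1820074928609/684300654 ≈ -2659.8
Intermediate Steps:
H = -11413/9843 (H = 22826/(-19686) = 22826*(-1/19686) = -11413/9843 ≈ -1.1595)
G(M, C) = -3 + C/3 + M/3 (G(M, C) = -3 + (C + M)/3 = -3 + (C/3 + M/3) = -3 + C/3 + M/3)
(1542*2)/H + G(100, -192)/19986 = (1542*2)/(-11413/9843) + (-3 + (1/3)*(-192) + (1/3)*100)/19986 = 3084*(-9843/11413) + (-3 - 64 + 100/3)*(1/19986) = -30355812/11413 - 101/3*1/19986 = -30355812/11413 - 101/59958 = -1820074928609/684300654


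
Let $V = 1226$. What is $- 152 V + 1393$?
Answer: $-184959$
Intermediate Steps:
$- 152 V + 1393 = \left(-152\right) 1226 + 1393 = -186352 + 1393 = -184959$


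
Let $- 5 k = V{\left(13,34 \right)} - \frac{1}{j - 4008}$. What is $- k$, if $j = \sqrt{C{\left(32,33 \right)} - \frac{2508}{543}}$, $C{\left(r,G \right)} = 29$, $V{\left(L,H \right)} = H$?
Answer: $\frac{32952941754}{4845985285} + \frac{\sqrt{798753}}{14537955855} \approx 6.8$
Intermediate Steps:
$j = \frac{\sqrt{798753}}{181}$ ($j = \sqrt{29 - \frac{2508}{543}} = \sqrt{29 - \frac{836}{181}} = \sqrt{\frac{4413}{181}} = \frac{\sqrt{798753}}{181} \approx 4.9377$)
$k = - \frac{34}{5} + \frac{1}{5 \left(-4008 + \frac{\sqrt{798753}}{181}\right)}$ ($k = - \frac{34 - \frac{1}{\frac{\sqrt{798753}}{181} - 4008}}{5} = - \frac{34 - \frac{1}{-4008 + \frac{\sqrt{798753}}{181}}}{5} = - \frac{34}{5} + \frac{1}{5 \left(-4008 + \frac{\sqrt{798753}}{181}\right)} \approx -6.8$)
$- k = - (- \frac{32952941754}{4845985285} - \frac{\sqrt{798753}}{14537955855}) = \frac{32952941754}{4845985285} + \frac{\sqrt{798753}}{14537955855}$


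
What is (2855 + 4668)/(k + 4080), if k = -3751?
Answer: 7523/329 ≈ 22.866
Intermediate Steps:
(2855 + 4668)/(k + 4080) = (2855 + 4668)/(-3751 + 4080) = 7523/329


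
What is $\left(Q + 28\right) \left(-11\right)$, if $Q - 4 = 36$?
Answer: $-748$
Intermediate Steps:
$Q = 40$ ($Q = 4 + 36 = 40$)
$\left(Q + 28\right) \left(-11\right) = \left(40 + 28\right) \left(-11\right) = 68 \left(-11\right) = -748$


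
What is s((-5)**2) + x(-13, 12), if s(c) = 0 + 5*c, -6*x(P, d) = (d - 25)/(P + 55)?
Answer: 31513/252 ≈ 125.05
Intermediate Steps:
x(P, d) = -(-25 + d)/(6*(55 + P)) (x(P, d) = -(d - 25)/(6*(P + 55)) = -(-25 + d)/(6*(55 + P)))
s(c) = 5*c
s((-5)**2) + x(-13, 12) = 5*(-5)**2 + (25 - 1*12)/(6*(55 - 13)) = 5*25 + (1/6)*(25 - 12)/42 = 125 + (1/6)*(1/42)*13 = 125 + 13/252 = 31513/252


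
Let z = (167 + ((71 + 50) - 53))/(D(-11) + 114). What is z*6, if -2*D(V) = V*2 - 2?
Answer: 235/21 ≈ 11.190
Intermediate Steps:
D(V) = 1 - V (D(V) = -(V*2 - 2)/2 = -(2*V - 2)/2 = -(-2 + 2*V)/2 = 1 - V)
z = 235/126 (z = (167 + ((71 + 50) - 53))/((1 - 1*(-11)) + 114) = (167 + (121 - 53))/((1 + 11) + 114) = (167 + 68)/(12 + 114) = 235/126 ≈ 1.8651)
z*6 = (235/126)*6 = 235/21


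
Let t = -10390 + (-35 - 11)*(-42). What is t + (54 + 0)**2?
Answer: -5542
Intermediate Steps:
t = -8458 (t = -10390 - 46*(-42) = -10390 + 1932 = -8458)
t + (54 + 0)**2 = -8458 + (54 + 0)**2 = -8458 + 54**2 = -8458 + 2916 = -5542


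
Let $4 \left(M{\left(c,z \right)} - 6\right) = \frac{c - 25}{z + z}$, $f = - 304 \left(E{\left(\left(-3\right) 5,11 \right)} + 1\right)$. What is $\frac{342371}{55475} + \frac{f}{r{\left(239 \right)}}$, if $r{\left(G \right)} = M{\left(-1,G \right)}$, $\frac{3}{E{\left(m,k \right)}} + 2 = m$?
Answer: $- \frac{192403512639}{5397218225} \approx -35.649$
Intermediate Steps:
$E{\left(m,k \right)} = \frac{3}{-2 + m}$
$f = - \frac{4256}{17}$ ($f = - 304 \left(\frac{3}{-2 - 15} + 1\right) = - 304 \left(\frac{3}{-17} + 1\right) = - 304 \left(3 \left(- \frac{1}{17}\right) + 1\right) = - 304 \left(- \frac{3}{17} + 1\right) = \left(-304\right) \frac{14}{17} = - \frac{4256}{17} \approx -250.35$)
$M{\left(c,z \right)} = 6 + \frac{-25 + c}{8 z}$ ($M{\left(c,z \right)} = 6 + \frac{\left(c - 25\right) \frac{1}{z + z}}{4} = 6 + \frac{\left(-25 + c\right) \frac{1}{2 z}}{4} = 6 + \frac{\frac{1}{2} \frac{1}{z} \left(-25 + c\right)}{4} = 6 + \frac{-25 + c}{8 z}$)
$r{\left(G \right)} = \frac{-26 + 48 G}{8 G}$ ($r{\left(G \right)} = \frac{-25 - 1 + 48 G}{8 G} = \frac{-26 + 48 G}{8 G}$)
$\frac{342371}{55475} + \frac{f}{r{\left(239 \right)}} = \frac{342371}{55475} - \frac{4256}{17 \left(6 - \frac{13}{4 \cdot 239}\right)} = 342371 \cdot \frac{1}{55475} - \frac{4256}{17 \left(6 - \frac{13}{956}\right)} = \frac{342371}{55475} - \frac{4256}{17 \left(6 - \frac{13}{956}\right)} = \frac{342371}{55475} - \frac{4256}{17 \cdot \frac{5723}{956}} = \frac{342371}{55475} - \frac{4068736}{97291} = - \frac{192403512639}{5397218225}$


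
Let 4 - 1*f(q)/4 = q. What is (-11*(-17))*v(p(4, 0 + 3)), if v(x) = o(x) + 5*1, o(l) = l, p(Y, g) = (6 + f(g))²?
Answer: 19635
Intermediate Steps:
f(q) = 16 - 4*q
p(Y, g) = (22 - 4*g)² (p(Y, g) = (6 + (16 - 4*g))² = (22 - 4*g)²)
v(x) = 5 + x (v(x) = x + 5*1 = x + 5 = 5 + x)
(-11*(-17))*v(p(4, 0 + 3)) = (-11*(-17))*(5 + 4*(-11 + 2*(0 + 3))²) = 187*(5 + 4*(-11 + 2*3)²) = 187*(5 + 4*(-11 + 6)²) = 187*(5 + 4*(-5)²) = 187*(5 + 4*25) = 187*(5 + 100) = 187*105 = 19635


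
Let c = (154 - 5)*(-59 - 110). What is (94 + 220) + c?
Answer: -24867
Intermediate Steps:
c = -25181 (c = 149*(-169) = -25181)
(94 + 220) + c = (94 + 220) - 25181 = 314 - 25181 = -24867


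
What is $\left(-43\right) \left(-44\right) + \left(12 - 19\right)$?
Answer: $1885$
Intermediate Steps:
$\left(-43\right) \left(-44\right) + \left(12 - 19\right) = 1892 + \left(12 - 19\right) = 1892 - 7 = 1885$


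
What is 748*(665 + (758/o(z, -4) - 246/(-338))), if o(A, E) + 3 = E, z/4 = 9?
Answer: 493271592/1183 ≈ 4.1697e+5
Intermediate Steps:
z = 36 (z = 4*9 = 36)
o(A, E) = -3 + E
748*(665 + (758/o(z, -4) - 246/(-338))) = 748*(665 + (758/(-3 - 4) - 246/(-338))) = 748*(665 + (758/(-7) - 246*(-1/338))) = 748*(665 + (758*(-1/7) + 123/169)) = 748*(665 + (-758/7 + 123/169)) = 748*(665 - 127241/1183) = 748*(659454/1183) = 493271592/1183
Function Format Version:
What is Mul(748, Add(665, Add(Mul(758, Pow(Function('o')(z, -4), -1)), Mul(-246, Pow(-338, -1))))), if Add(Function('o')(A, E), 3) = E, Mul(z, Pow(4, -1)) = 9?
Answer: Rational(493271592, 1183) ≈ 4.1697e+5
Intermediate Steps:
z = 36 (z = Mul(4, 9) = 36)
Function('o')(A, E) = Add(-3, E)
Mul(748, Add(665, Add(Mul(758, Pow(Function('o')(z, -4), -1)), Mul(-246, Pow(-338, -1))))) = Mul(748, Add(665, Add(Mul(758, Pow(Add(-3, -4), -1)), Mul(-246, Pow(-338, -1))))) = Mul(748, Add(665, Add(Mul(758, Pow(-7, -1)), Mul(-246, Rational(-1, 338))))) = Mul(748, Add(665, Add(Mul(758, Rational(-1, 7)), Rational(123, 169)))) = Mul(748, Add(665, Add(Rational(-758, 7), Rational(123, 169)))) = Mul(748, Add(665, Rational(-127241, 1183))) = Mul(748, Rational(659454, 1183)) = Rational(493271592, 1183)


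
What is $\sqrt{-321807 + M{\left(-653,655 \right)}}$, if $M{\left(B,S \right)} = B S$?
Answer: $i \sqrt{749522} \approx 865.75 i$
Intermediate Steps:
$\sqrt{-321807 + M{\left(-653,655 \right)}} = \sqrt{-321807 - 427715} = \sqrt{-749522} = i \sqrt{749522}$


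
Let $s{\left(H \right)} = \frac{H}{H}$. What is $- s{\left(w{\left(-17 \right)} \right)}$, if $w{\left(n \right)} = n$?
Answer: $-1$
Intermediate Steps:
$s{\left(H \right)} = 1$
$- s{\left(w{\left(-17 \right)} \right)} = \left(-1\right) 1 = -1$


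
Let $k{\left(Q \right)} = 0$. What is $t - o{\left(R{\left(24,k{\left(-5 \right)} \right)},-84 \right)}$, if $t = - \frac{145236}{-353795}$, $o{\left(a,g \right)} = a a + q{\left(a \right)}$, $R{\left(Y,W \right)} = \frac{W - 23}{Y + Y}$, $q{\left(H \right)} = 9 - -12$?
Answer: $- \frac{1305427007}{62703360} \approx -20.819$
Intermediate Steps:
$q{\left(H \right)} = 21$ ($q{\left(H \right)} = 9 + 12 = 21$)
$R{\left(Y,W \right)} = \frac{-23 + W}{2 Y}$
$o{\left(a,g \right)} = 21 + a^{2}$ ($o{\left(a,g \right)} = a a + 21 = a^{2} + 21 = 21 + a^{2}$)
$t = \frac{11172}{27215}$ ($t = \left(-145236\right) \left(- \frac{1}{353795}\right) = \frac{11172}{27215} \approx 0.41051$)
$t - o{\left(R{\left(24,k{\left(-5 \right)} \right)},-84 \right)} = \frac{11172}{27215} - \left(21 + \left(\frac{-23 + 0}{2 \cdot 24}\right)^{2}\right) = \frac{11172}{27215} - \left(21 + \left(\frac{1}{2} \cdot \frac{1}{24} \left(-23\right)\right)^{2}\right) = \frac{11172}{27215} - \left(21 + \left(- \frac{23}{48}\right)^{2}\right) = \frac{11172}{27215} - \left(21 + \frac{529}{2304}\right) = \frac{11172}{27215} - \frac{48913}{2304} = - \frac{1305427007}{62703360}$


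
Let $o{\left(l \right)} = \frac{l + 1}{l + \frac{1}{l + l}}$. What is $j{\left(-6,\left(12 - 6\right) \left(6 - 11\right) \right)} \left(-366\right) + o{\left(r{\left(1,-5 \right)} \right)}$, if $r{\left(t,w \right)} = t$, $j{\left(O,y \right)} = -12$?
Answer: $\frac{13180}{3} \approx 4393.3$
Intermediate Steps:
$o{\left(l \right)} = \frac{1 + l}{l + \frac{1}{2 l}}$
$j{\left(-6,\left(12 - 6\right) \left(6 - 11\right) \right)} \left(-366\right) + o{\left(r{\left(1,-5 \right)} \right)} = \left(-12\right) \left(-366\right) + 2 \cdot 1 \frac{1}{1 + 2 \cdot 1^{2}} \left(1 + 1\right) = 4392 + 2 \cdot 1 \frac{1}{1 + 2 \cdot 1} \cdot 2 = 4392 + 2 \cdot 1 \frac{1}{1 + 2} \cdot 2 = 4392 + 2 \cdot 1 \cdot \frac{1}{3} \cdot 2 = 4392 + \frac{4}{3} = \frac{13180}{3}$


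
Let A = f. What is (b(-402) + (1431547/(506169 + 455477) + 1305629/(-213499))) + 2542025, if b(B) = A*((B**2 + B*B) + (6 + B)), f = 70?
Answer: 397020843913010833/15793112258 ≈ 2.5139e+7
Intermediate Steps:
A = 70
b(B) = 420 + 70*B + 140*B**2 (b(B) = 70*((B**2 + B*B) + (6 + B)) = 70*((B**2 + B**2) + (6 + B)) = 70*(2*B**2 + (6 + B)) = 70*(6 + B + 2*B**2) = 420 + 70*B + 140*B**2)
(b(-402) + (1431547/(506169 + 455477) + 1305629/(-213499))) + 2542025 = ((420 + 70*(-402) + 140*(-402)**2) + (1431547/(506169 + 455477) + 1305629/(-213499))) + 2542025 = ((420 - 28140 + 140*161604) + (1431547/961646 + 1305629*(-1/213499))) + 2542025 = ((420 - 28140 + 22624560) + (1431547*(1/961646) - 100433/16423)) + 2542025 = (22596840 + (1431547/961646 - 100433/16423)) + 2542025 = (22596840 - 73070696337/15793112258) + 2542025 = 356874357725368383/15793112258 + 2542025 = 397020843913010833/15793112258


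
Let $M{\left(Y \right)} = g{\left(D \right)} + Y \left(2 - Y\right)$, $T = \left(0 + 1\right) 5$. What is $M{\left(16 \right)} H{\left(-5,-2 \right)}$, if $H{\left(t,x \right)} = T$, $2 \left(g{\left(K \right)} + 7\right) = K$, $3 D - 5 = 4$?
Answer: $- \frac{2295}{2} \approx -1147.5$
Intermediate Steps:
$D = 3$ ($D = \frac{5}{3} + \frac{1}{3} \cdot 4 = \frac{5}{3} + \frac{4}{3} = 3$)
$g{\left(K \right)} = -7 + \frac{K}{2}$
$T = 5$ ($T = 1 \cdot 5 = 5$)
$H{\left(t,x \right)} = 5$
$M{\left(Y \right)} = - \frac{11}{2} + Y \left(2 - Y\right)$ ($M{\left(Y \right)} = \left(-7 + \frac{1}{2} \cdot 3\right) + Y \left(2 - Y\right) = \left(-7 + \frac{3}{2}\right) + Y \left(2 - Y\right) = - \frac{11}{2} + Y \left(2 - Y\right)$)
$M{\left(16 \right)} H{\left(-5,-2 \right)} = \left(- \frac{11}{2} - 16^{2} + 2 \cdot 16\right) 5 = \left(- \frac{11}{2} - 256 + 32\right) 5 = \left(- \frac{459}{2}\right) 5 = - \frac{2295}{2}$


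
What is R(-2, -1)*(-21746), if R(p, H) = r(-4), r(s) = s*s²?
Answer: 1391744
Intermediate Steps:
r(s) = s³
R(p, H) = -64 (R(p, H) = (-4)³ = -64)
R(-2, -1)*(-21746) = -64*(-21746) = 1391744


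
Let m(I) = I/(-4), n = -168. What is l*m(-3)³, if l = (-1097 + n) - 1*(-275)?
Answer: -13365/32 ≈ -417.66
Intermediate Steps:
m(I) = -I/4 (m(I) = I*(-¼) = -I/4)
l = -990 (l = (-1097 - 168) - 1*(-275) = -1265 + 275 = -990)
l*m(-3)³ = -990*(-¼*(-3))³ = -990*(¾)³ = -990*27/64 = -13365/32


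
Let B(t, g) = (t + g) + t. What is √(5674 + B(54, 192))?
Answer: √5974 ≈ 77.292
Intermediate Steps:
B(t, g) = g + 2*t (B(t, g) = (g + t) + t = g + 2*t)
√(5674 + B(54, 192)) = √(5674 + (192 + 2*54)) = √(5674 + (192 + 108)) = √(5674 + 300) = √5974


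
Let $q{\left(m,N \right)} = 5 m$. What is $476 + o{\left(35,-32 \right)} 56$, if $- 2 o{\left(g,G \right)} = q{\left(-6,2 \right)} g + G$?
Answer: $30772$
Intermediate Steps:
$o{\left(g,G \right)} = 15 g - \frac{G}{2}$ ($o{\left(g,G \right)} = - \frac{5 \left(-6\right) g + G}{2} = - \frac{- 30 g + G}{2} = - \frac{G - 30 g}{2} = 15 g - \frac{G}{2}$)
$476 + o{\left(35,-32 \right)} 56 = 476 + \left(15 \cdot 35 - -16\right) 56 = 476 + \left(525 + 16\right) 56 = 476 + 541 \cdot 56 = 476 + 30296 = 30772$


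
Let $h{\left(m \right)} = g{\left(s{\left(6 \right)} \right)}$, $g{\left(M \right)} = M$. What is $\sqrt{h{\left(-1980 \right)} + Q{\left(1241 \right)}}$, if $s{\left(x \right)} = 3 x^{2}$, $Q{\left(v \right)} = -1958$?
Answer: $5 i \sqrt{74} \approx 43.012 i$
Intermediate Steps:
$h{\left(m \right)} = 108$ ($h{\left(m \right)} = 3 \cdot 6^{2} = 3 \cdot 36 = 108$)
$\sqrt{h{\left(-1980 \right)} + Q{\left(1241 \right)}} = \sqrt{108 - 1958} = \sqrt{-1850} = 5 i \sqrt{74}$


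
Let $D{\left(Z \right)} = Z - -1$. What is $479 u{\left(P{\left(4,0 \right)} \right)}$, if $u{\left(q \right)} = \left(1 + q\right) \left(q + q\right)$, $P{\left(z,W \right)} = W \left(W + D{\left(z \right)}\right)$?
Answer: $0$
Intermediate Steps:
$D{\left(Z \right)} = 1 + Z$ ($D{\left(Z \right)} = Z + 1 = 1 + Z$)
$P{\left(z,W \right)} = W \left(1 + W + z\right)$ ($P{\left(z,W \right)} = W \left(W + \left(1 + z\right)\right) = W \left(1 + W + z\right)$)
$u{\left(q \right)} = 2 q \left(1 + q\right)$ ($u{\left(q \right)} = \left(1 + q\right) 2 q = 2 q \left(1 + q\right)$)
$479 u{\left(P{\left(4,0 \right)} \right)} = 479 \cdot 2 \cdot 0 \left(1 + 0 + 4\right) \left(1 + 0 \left(1 + 0 + 4\right)\right) = 479 \cdot 2 \cdot 0 \cdot 5 \left(1 + 0 \cdot 5\right) = 479 \cdot 2 \cdot 0 \left(1 + 0\right) = 479 \cdot 2 \cdot 0 \cdot 1 = 479 \cdot 0 = 0$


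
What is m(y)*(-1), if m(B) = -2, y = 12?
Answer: 2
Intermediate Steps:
m(y)*(-1) = -2*(-1) = 2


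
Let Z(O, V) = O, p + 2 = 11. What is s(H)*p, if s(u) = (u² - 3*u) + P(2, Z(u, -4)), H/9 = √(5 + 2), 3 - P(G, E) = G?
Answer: 5112 - 243*√7 ≈ 4469.1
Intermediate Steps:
p = 9 (p = -2 + 11 = 9)
P(G, E) = 3 - G
H = 9*√7 (H = 9*√(5 + 2) = 9*√7 ≈ 23.812)
s(u) = 1 + u² - 3*u (s(u) = (u² - 3*u) + (3 - 1*2) = (u² - 3*u) + (3 - 2) = (u² - 3*u) + 1 = 1 + u² - 3*u)
s(H)*p = (1 + (9*√7)² - 27*√7)*9 = (1 + 567 - 27*√7)*9 = (568 - 27*√7)*9 = 5112 - 243*√7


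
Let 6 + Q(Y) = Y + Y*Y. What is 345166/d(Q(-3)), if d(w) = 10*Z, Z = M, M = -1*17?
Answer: -172583/85 ≈ -2030.4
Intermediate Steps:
Q(Y) = -6 + Y + Y² (Q(Y) = -6 + (Y + Y*Y) = -6 + (Y + Y²) = -6 + Y + Y²)
M = -17
Z = -17
d(w) = -170 (d(w) = 10*(-17) = -170)
345166/d(Q(-3)) = 345166/(-170) = 345166*(-1/170) = -172583/85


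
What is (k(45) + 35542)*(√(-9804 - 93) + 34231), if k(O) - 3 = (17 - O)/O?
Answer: 54752381807/45 + 1599497*I*√9897/45 ≈ 1.2167e+9 + 3.5361e+6*I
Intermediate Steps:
k(O) = 3 + (17 - O)/O
(k(45) + 35542)*(√(-9804 - 93) + 34231) = ((2 + 17/45) + 35542)*(√(-9804 - 93) + 34231) = ((2 + 17*(1/45)) + 35542)*(√(-9897) + 34231) = ((2 + 17/45) + 35542)*(I*√9897 + 34231) = (107/45 + 35542)*(34231 + I*√9897) = 1599497*(34231 + I*√9897)/45 = 54752381807/45 + 1599497*I*√9897/45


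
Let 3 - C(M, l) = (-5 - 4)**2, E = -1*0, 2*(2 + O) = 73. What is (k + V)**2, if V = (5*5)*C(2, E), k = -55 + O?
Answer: 15531481/4 ≈ 3.8829e+6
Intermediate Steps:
O = 69/2 (O = -2 + (1/2)*73 = -2 + 73/2 = 69/2 ≈ 34.500)
E = 0
k = -41/2 (k = -55 + 69/2 = -41/2 ≈ -20.500)
C(M, l) = -78 (C(M, l) = 3 - (-5 - 4)**2 = 3 - 1*(-9)**2 = 3 - 1*81 = 3 - 81 = -78)
V = -1950 (V = (5*5)*(-78) = 25*(-78) = -1950)
(k + V)**2 = (-41/2 - 1950)**2 = (-3941/2)**2 = 15531481/4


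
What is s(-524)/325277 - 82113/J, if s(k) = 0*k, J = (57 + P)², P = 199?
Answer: -82113/65536 ≈ -1.2529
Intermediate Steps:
J = 65536 (J = (57 + 199)² = 256² = 65536)
s(k) = 0
s(-524)/325277 - 82113/J = 0/325277 - 82113/65536 = 0*(1/325277) - 82113*1/65536 = 0 - 82113/65536 = -82113/65536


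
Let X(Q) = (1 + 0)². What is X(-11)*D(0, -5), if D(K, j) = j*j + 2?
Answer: 27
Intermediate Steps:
D(K, j) = 2 + j² (D(K, j) = j² + 2 = 2 + j²)
X(Q) = 1 (X(Q) = 1² = 1)
X(-11)*D(0, -5) = 1*(2 + (-5)²) = 1*(2 + 25) = 1*27 = 27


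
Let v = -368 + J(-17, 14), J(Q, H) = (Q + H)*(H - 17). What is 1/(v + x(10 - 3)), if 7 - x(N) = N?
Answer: -1/359 ≈ -0.0027855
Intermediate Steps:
J(Q, H) = (-17 + H)*(H + Q) (J(Q, H) = (H + Q)*(-17 + H) = (-17 + H)*(H + Q))
x(N) = 7 - N
v = -359 (v = -368 + (14² - 17*14 - 17*(-17) + 14*(-17)) = -368 + (196 - 238 + 289 - 238) = -368 + 9 = -359)
1/(v + x(10 - 3)) = 1/(-359 + (7 - (10 - 3))) = 1/(-359 + (7 - 1*7)) = 1/(-359 + (7 - 7)) = 1/(-359 + 0) = 1/(-359) = -1/359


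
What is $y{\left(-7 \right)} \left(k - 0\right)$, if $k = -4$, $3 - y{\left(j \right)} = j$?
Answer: $-40$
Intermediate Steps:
$y{\left(j \right)} = 3 - j$
$y{\left(-7 \right)} \left(k - 0\right) = \left(3 - -7\right) \left(-4 - 0\right) = \left(3 + 7\right) \left(-4 + 0\right) = 10 \left(-4\right) = -40$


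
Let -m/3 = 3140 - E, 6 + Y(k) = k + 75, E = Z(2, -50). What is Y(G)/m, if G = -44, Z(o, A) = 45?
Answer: -5/1857 ≈ -0.0026925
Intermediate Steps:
E = 45
Y(k) = 69 + k (Y(k) = -6 + (k + 75) = -6 + (75 + k) = 69 + k)
m = -9285 (m = -3*(3140 - 1*45) = -3*(3140 - 45) = -3*3095 = -9285)
Y(G)/m = (69 - 44)/(-9285) = 25*(-1/9285) = -5/1857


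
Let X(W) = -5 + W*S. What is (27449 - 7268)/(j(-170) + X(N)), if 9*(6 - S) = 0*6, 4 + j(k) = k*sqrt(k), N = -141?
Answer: -3450951/1128805 + 686154*I*sqrt(170)/1128805 ≈ -3.0572 + 7.9255*I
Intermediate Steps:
j(k) = -4 + k**(3/2) (j(k) = -4 + k*sqrt(k) = -4 + k**(3/2))
S = 6 (S = 6 - 0*6 = 6 - 1/9*0 = 6 + 0 = 6)
X(W) = -5 + 6*W (X(W) = -5 + W*6 = -5 + 6*W)
(27449 - 7268)/(j(-170) + X(N)) = (27449 - 7268)/((-4 + (-170)**(3/2)) + (-5 + 6*(-141))) = 20181/((-4 - 170*I*sqrt(170)) + (-5 - 846)) = 20181/((-4 - 170*I*sqrt(170)) - 851) = 20181/(-855 - 170*I*sqrt(170))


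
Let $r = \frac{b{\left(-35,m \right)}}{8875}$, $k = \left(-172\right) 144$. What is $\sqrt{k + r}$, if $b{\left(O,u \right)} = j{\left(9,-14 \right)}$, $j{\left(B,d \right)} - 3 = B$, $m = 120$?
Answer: $\frac{2 i \sqrt{19508668935}}{1775} \approx 157.38 i$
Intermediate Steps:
$j{\left(B,d \right)} = 3 + B$
$b{\left(O,u \right)} = 12$ ($b{\left(O,u \right)} = 3 + 9 = 12$)
$k = -24768$
$r = \frac{12}{8875} \approx 0.0013521$
$\sqrt{k + r} = \sqrt{-24768 + \frac{12}{8875}} = \sqrt{- \frac{219815988}{8875}} = \frac{2 i \sqrt{19508668935}}{1775}$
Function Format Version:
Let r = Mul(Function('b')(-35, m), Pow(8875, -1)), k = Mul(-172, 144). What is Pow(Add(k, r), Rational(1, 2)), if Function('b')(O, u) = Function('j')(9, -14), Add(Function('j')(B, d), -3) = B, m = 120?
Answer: Mul(Rational(2, 1775), I, Pow(19508668935, Rational(1, 2))) ≈ Mul(157.38, I)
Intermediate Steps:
Function('j')(B, d) = Add(3, B)
Function('b')(O, u) = 12 (Function('b')(O, u) = Add(3, 9) = 12)
k = -24768
r = Rational(12, 8875) (r = Mul(12, Pow(8875, -1)) = Mul(12, Rational(1, 8875)) = Rational(12, 8875) ≈ 0.0013521)
Pow(Add(k, r), Rational(1, 2)) = Pow(Add(-24768, Rational(12, 8875)), Rational(1, 2)) = Pow(Rational(-219815988, 8875), Rational(1, 2)) = Mul(Rational(2, 1775), I, Pow(19508668935, Rational(1, 2)))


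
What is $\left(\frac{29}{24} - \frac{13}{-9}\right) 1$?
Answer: $\frac{191}{72} \approx 2.6528$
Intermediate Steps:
$\left(\frac{29}{24} - \frac{13}{-9}\right) 1 = \left(29 \cdot \frac{1}{24} - - \frac{13}{9}\right) 1 = \left(\frac{29}{24} + \frac{13}{9}\right) 1 = \frac{191}{72} \cdot 1 = \frac{191}{72}$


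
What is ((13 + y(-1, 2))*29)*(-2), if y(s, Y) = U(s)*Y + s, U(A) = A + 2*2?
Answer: -1044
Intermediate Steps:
U(A) = 4 + A (U(A) = A + 4 = 4 + A)
y(s, Y) = s + Y*(4 + s) (y(s, Y) = (4 + s)*Y + s = Y*(4 + s) + s = s + Y*(4 + s))
((13 + y(-1, 2))*29)*(-2) = ((13 + (-1 + 2*(4 - 1)))*29)*(-2) = ((13 + (-1 + 2*3))*29)*(-2) = ((13 + (-1 + 6))*29)*(-2) = ((13 + 5)*29)*(-2) = (18*29)*(-2) = 522*(-2) = -1044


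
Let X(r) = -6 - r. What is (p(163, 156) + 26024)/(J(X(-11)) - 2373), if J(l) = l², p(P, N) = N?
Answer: -6545/587 ≈ -11.150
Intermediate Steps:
(p(163, 156) + 26024)/(J(X(-11)) - 2373) = (156 + 26024)/((-6 - 1*(-11))² - 2373) = 26180/((-6 + 11)² - 2373) = 26180/(5² - 2373) = 26180/(25 - 2373) = 26180/(-2348) = 26180*(-1/2348) = -6545/587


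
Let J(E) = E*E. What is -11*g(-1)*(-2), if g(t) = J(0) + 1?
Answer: 22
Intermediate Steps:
J(E) = E²
g(t) = 1 (g(t) = 0² + 1 = 0 + 1 = 1)
-11*g(-1)*(-2) = -11*1*(-2) = -11*(-2) = 22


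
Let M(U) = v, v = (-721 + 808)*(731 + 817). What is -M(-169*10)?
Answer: -134676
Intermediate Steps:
v = 134676 (v = 87*1548 = 134676)
M(U) = 134676
-M(-169*10) = -1*134676 = -134676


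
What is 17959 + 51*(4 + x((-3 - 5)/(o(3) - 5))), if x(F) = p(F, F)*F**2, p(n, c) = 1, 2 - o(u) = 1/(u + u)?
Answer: 6674347/361 ≈ 18489.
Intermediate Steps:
o(u) = 2 - 1/(2*u) (o(u) = 2 - 1/(u + u) = 2 - 1/(2*u))
x(F) = F**2 (x(F) = 1*F**2 = F**2)
17959 + 51*(4 + x((-3 - 5)/(o(3) - 5))) = 17959 + 51*(4 + ((-3 - 5)/((2 - 1/2/3) - 5))**2) = 17959 + 51*(4 + (-8/((2 - 1/2*1/3) - 5))**2) = 17959 + 51*(4 + (-8/((2 - 1/6) - 5))**2) = 17959 + 51*(4 + (-8/(11/6 - 5))**2) = 17959 + 51*(4 + (-8/(-19/6))**2) = 17959 + 51*(4 + (-8*(-6/19))**2) = 17959 + 51*(4 + (48/19)**2) = 17959 + 51*(4 + 2304/361) = 17959 + 51*(3748/361) = 17959 + 191148/361 = 6674347/361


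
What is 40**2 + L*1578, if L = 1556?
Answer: 2456968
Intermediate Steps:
40**2 + L*1578 = 40**2 + 1556*1578 = 1600 + 2455368 = 2456968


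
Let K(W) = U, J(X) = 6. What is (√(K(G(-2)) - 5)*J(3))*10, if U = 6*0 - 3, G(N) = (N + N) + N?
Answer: 120*I*√2 ≈ 169.71*I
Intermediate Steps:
G(N) = 3*N (G(N) = 2*N + N = 3*N)
U = -3 (U = 0 - 3 = -3)
K(W) = -3
(√(K(G(-2)) - 5)*J(3))*10 = (√(-3 - 5)*6)*10 = (√(-8)*6)*10 = ((2*I*√2)*6)*10 = (12*I*√2)*10 = 120*I*√2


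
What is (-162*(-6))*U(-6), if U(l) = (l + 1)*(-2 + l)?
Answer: 38880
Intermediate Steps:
U(l) = (1 + l)*(-2 + l)
(-162*(-6))*U(-6) = (-162*(-6))*(-2 + (-6)² - 1*(-6)) = (-27*(-36))*(-2 + 36 + 6) = 972*40 = 38880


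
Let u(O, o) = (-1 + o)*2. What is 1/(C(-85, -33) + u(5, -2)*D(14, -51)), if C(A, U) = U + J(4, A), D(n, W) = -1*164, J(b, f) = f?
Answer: 1/866 ≈ 0.0011547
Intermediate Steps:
D(n, W) = -164
C(A, U) = A + U (C(A, U) = U + A = A + U)
u(O, o) = -2 + 2*o
1/(C(-85, -33) + u(5, -2)*D(14, -51)) = 1/((-85 - 33) + (-2 + 2*(-2))*(-164)) = 1/(-118 + (-2 - 4)*(-164)) = 1/(-118 - 6*(-164)) = 1/(-118 + 984) = 1/866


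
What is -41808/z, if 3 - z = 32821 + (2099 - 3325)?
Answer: 5226/3949 ≈ 1.3234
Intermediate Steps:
z = -31592 (z = 3 - (32821 + (2099 - 3325)) = 3 - (32821 - 1226) = 3 - 1*31595 = 3 - 31595 = -31592)
-41808/z = -41808/(-31592) = -41808*(-1/31592) = 5226/3949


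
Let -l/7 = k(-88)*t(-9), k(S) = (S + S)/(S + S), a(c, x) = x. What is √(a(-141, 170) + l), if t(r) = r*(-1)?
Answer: √107 ≈ 10.344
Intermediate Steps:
k(S) = 1 (k(S) = (2*S)/((2*S)) = (2*S)*(1/(2*S)) = 1)
t(r) = -r
l = -63 (l = -7*(-1*(-9)) = -7*9 = -63)
√(a(-141, 170) + l) = √(170 - 63) = √107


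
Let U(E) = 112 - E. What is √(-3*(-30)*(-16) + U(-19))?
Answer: I*√1309 ≈ 36.18*I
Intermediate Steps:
√(-3*(-30)*(-16) + U(-19)) = √(-3*(-30)*(-16) + (112 - 1*(-19))) = √(90*(-16) + (112 + 19)) = √(-1440 + 131) = √(-1309) = I*√1309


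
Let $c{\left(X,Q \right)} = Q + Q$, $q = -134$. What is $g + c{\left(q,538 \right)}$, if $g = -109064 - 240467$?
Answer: $-348455$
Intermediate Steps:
$c{\left(X,Q \right)} = 2 Q$
$g = -349531$
$g + c{\left(q,538 \right)} = -349531 + 2 \cdot 538 = -349531 + 1076 = -348455$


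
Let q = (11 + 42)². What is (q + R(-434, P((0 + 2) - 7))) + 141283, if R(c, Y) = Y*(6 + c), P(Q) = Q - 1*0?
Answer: 146232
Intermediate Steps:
P(Q) = Q (P(Q) = Q + 0 = Q)
q = 2809 (q = 53² = 2809)
(q + R(-434, P((0 + 2) - 7))) + 141283 = (2809 + ((0 + 2) - 7)*(6 - 434)) + 141283 = (2809 + (2 - 7)*(-428)) + 141283 = (2809 - 5*(-428)) + 141283 = (2809 + 2140) + 141283 = 4949 + 141283 = 146232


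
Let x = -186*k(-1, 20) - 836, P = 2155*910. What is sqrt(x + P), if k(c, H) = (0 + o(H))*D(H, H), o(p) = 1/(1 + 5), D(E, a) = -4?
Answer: sqrt(1960338) ≈ 1400.1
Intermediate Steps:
P = 1961050
o(p) = 1/6
k(c, H) = -2/3 (k(c, H) = (0 + 1/6)*(-4) = (1/6)*(-4) = -2/3)
x = -712 (x = -186*(-2/3) - 836 = 124 - 836 = -712)
sqrt(x + P) = sqrt(-712 + 1961050) = sqrt(1960338)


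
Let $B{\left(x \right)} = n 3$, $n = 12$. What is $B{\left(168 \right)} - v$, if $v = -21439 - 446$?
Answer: $21921$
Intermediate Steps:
$B{\left(x \right)} = 36$ ($B{\left(x \right)} = 12 \cdot 3 = 36$)
$v = -21885$
$B{\left(168 \right)} - v = 36 - -21885 = 36 + 21885 = 21921$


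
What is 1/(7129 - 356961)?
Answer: -1/349832 ≈ -2.8585e-6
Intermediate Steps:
1/(7129 - 356961) = 1/(-349832) = -1/349832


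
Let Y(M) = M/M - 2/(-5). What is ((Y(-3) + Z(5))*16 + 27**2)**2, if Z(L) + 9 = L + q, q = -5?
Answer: 9223369/25 ≈ 3.6894e+5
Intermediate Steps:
Z(L) = -14 + L (Z(L) = -9 + (L - 5) = -9 + (-5 + L) = -14 + L)
Y(M) = 7/5 (Y(M) = 1 - 2*(-1/5) = 1 + 2/5 = 7/5)
((Y(-3) + Z(5))*16 + 27**2)**2 = ((7/5 + (-14 + 5))*16 + 27**2)**2 = ((7/5 - 9)*16 + 729)**2 = (-38/5*16 + 729)**2 = (-608/5 + 729)**2 = (3037/5)**2 = 9223369/25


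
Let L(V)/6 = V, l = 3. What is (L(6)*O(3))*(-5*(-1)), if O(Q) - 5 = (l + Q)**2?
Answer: 7380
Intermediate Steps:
O(Q) = 5 + (3 + Q)**2
L(V) = 6*V
(L(6)*O(3))*(-5*(-1)) = ((6*6)*(5 + (3 + 3)**2))*(-5*(-1)) = (36*(5 + 6**2))*5 = (36*(5 + 36))*5 = (36*41)*5 = 1476*5 = 7380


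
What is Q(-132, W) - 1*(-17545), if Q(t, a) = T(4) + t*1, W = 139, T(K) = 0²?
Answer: 17413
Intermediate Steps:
T(K) = 0
Q(t, a) = t (Q(t, a) = 0 + t*1 = 0 + t = t)
Q(-132, W) - 1*(-17545) = -132 - 1*(-17545) = -132 + 17545 = 17413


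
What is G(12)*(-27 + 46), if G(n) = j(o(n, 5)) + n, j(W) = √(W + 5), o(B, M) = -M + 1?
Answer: 247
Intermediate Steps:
o(B, M) = 1 - M
j(W) = √(5 + W)
G(n) = 1 + n (G(n) = √(5 + (1 - 1*5)) + n = √(5 + (1 - 5)) + n = √(5 - 4) + n = √1 + n = 1 + n)
G(12)*(-27 + 46) = (1 + 12)*(-27 + 46) = 13*19 = 247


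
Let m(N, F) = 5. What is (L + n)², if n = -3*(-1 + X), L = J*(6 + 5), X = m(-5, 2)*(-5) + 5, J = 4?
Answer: 11449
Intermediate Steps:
X = -20 (X = 5*(-5) + 5 = -25 + 5 = -20)
L = 44 (L = 4*(6 + 5) = 4*11 = 44)
n = 63 (n = -3*(-1 - 20) = -3*(-21) = 63)
(L + n)² = (44 + 63)² = 107² = 11449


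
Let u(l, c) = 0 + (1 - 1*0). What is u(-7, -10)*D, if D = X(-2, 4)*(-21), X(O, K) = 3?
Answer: -63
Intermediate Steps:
u(l, c) = 1 (u(l, c) = 0 + (1 + 0) = 0 + 1 = 1)
D = -63 (D = 3*(-21) = -63)
u(-7, -10)*D = 1*(-63) = -63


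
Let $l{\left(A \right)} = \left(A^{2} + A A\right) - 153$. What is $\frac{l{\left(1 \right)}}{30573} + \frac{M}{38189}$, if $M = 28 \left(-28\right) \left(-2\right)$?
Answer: $\frac{42171925}{1167552297} \approx 0.03612$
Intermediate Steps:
$M = 1568$ ($M = \left(-784\right) \left(-2\right) = 1568$)
$l{\left(A \right)} = -153 + 2 A^{2}$ ($l{\left(A \right)} = \left(A^{2} + A^{2}\right) - 153 = 2 A^{2} - 153 = -153 + 2 A^{2}$)
$\frac{l{\left(1 \right)}}{30573} + \frac{M}{38189} = \frac{-153 + 2 \cdot 1^{2}}{30573} + \frac{1568}{38189} = \left(-153 + 2 \cdot 1\right) \frac{1}{30573} + 1568 \cdot \frac{1}{38189} = \left(-153 + 2\right) \frac{1}{30573} + \frac{1568}{38189} = \left(-151\right) \frac{1}{30573} + \frac{1568}{38189} = - \frac{151}{30573} + \frac{1568}{38189} = \frac{42171925}{1167552297}$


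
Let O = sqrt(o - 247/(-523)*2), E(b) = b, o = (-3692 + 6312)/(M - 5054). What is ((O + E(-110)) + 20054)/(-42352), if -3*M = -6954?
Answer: -2493/5294 - I*sqrt(46395853)/2525110944 ≈ -0.47091 - 2.6975e-6*I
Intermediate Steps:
M = 2318 (M = -1/3*(-6954) = 2318)
o = -655/684 (o = (-3692 + 6312)/(2318 - 5054) = 2620/(-2736) = 2620*(-1/2736) = -655/684 ≈ -0.95760)
O = I*sqrt(46395853)/59622 (O = sqrt(-655/684 - 247/(-523)*2) = sqrt(-655/684 - 247*(-1/523)*2) = sqrt(-655/684 + (247/523)*2) = sqrt(-655/684 + 494/523) = sqrt(-4669/357732) = I*sqrt(46395853)/59622 ≈ 0.11424*I)
((O + E(-110)) + 20054)/(-42352) = ((I*sqrt(46395853)/59622 - 110) + 20054)/(-42352) = ((-110 + I*sqrt(46395853)/59622) + 20054)*(-1/42352) = (19944 + I*sqrt(46395853)/59622)*(-1/42352) = -2493/5294 - I*sqrt(46395853)/2525110944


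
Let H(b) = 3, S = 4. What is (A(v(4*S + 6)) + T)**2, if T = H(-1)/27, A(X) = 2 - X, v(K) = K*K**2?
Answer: 9180130969/81 ≈ 1.1333e+8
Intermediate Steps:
v(K) = K**3
T = 1/9 (T = 3/27 = 3*(1/27) = 1/9 ≈ 0.11111)
(A(v(4*S + 6)) + T)**2 = ((2 - (4*4 + 6)**3) + 1/9)**2 = ((2 - (16 + 6)**3) + 1/9)**2 = ((2 - 1*22**3) + 1/9)**2 = ((2 - 1*10648) + 1/9)**2 = ((2 - 10648) + 1/9)**2 = (-10646 + 1/9)**2 = (-95813/9)**2 = 9180130969/81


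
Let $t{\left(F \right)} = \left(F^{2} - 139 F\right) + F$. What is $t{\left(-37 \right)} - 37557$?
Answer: $-31082$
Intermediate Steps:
$t{\left(F \right)} = F^{2} - 138 F$
$t{\left(-37 \right)} - 37557 = - 37 \left(-138 - 37\right) - 37557 = \left(-37\right) \left(-175\right) - 37557 = 6475 - 37557 = -31082$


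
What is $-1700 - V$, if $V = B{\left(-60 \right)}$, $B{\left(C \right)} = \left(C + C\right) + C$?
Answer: $-1520$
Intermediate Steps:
$B{\left(C \right)} = 3 C$ ($B{\left(C \right)} = 2 C + C = 3 C$)
$V = -180$ ($V = 3 \left(-60\right) = -180$)
$-1700 - V = -1700 - -180 = -1700 + 180 = -1520$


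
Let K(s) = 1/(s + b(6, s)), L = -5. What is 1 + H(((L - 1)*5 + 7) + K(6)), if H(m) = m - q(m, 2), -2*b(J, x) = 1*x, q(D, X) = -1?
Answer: -62/3 ≈ -20.667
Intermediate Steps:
b(J, x) = -x/2
K(s) = 2/s (K(s) = 1/(s - s/2) = 1/(s/2) = 2/s)
H(m) = 1 + m (H(m) = m - 1*(-1) = m + 1 = 1 + m)
1 + H(((L - 1)*5 + 7) + K(6)) = 1 + (1 + (((-5 - 1)*5 + 7) + 2/6)) = 1 + (1 + ((-6*5 + 7) + 2*(⅙))) = 1 + (1 + ((-30 + 7) + ⅓)) = 1 + (1 + (-23 + ⅓)) = 1 + (1 - 68/3) = 1 - 65/3 = -62/3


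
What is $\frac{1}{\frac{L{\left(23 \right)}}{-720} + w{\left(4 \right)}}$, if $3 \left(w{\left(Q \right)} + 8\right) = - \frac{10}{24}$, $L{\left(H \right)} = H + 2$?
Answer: $- \frac{144}{1177} \approx -0.12234$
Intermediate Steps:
$L{\left(H \right)} = 2 + H$
$w{\left(Q \right)} = - \frac{293}{36}$ ($w{\left(Q \right)} = -8 + \frac{\left(-10\right) \frac{1}{24}}{3} = -8 + \frac{1}{3} \left(- \frac{5}{12}\right) = -8 - \frac{5}{36} = - \frac{293}{36}$)
$\frac{1}{\frac{L{\left(23 \right)}}{-720} + w{\left(4 \right)}} = \frac{1}{\frac{2 + 23}{-720} - \frac{293}{36}} = \frac{1}{25 \left(- \frac{1}{720}\right) - \frac{293}{36}} = \frac{1}{- \frac{5}{144} - \frac{293}{36}} = \frac{1}{- \frac{1177}{144}} = - \frac{144}{1177}$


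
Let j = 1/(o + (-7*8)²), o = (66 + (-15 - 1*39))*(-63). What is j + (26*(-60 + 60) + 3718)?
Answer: 8848841/2380 ≈ 3718.0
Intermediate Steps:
o = -756 (o = (66 + (-15 - 39))*(-63) = (66 - 54)*(-63) = 12*(-63) = -756)
j = 1/2380 (j = 1/(-756 + (-7*8)²) = 1/(-756 + (-56)²) = 1/(-756 + 3136) = 1/2380 ≈ 0.00042017)
j + (26*(-60 + 60) + 3718) = 1/2380 + (26*(-60 + 60) + 3718) = 1/2380 + (26*0 + 3718) = 1/2380 + (0 + 3718) = 1/2380 + 3718 = 8848841/2380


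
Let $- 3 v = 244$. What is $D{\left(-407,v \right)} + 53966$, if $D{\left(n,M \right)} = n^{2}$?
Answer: $219615$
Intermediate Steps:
$v = - \frac{244}{3}$ ($v = \left(- \frac{1}{3}\right) 244 = - \frac{244}{3} \approx -81.333$)
$D{\left(-407,v \right)} + 53966 = \left(-407\right)^{2} + 53966 = 165649 + 53966 = 219615$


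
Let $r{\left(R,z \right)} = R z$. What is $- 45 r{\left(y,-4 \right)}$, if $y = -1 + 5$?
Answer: $720$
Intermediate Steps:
$y = 4$
$- 45 r{\left(y,-4 \right)} = - 45 \cdot 4 \left(-4\right) = \left(-45\right) \left(-16\right) = 720$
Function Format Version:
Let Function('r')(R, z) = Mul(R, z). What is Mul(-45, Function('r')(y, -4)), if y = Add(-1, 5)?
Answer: 720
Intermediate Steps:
y = 4
Mul(-45, Function('r')(y, -4)) = Mul(-45, Mul(4, -4)) = Mul(-45, -16) = 720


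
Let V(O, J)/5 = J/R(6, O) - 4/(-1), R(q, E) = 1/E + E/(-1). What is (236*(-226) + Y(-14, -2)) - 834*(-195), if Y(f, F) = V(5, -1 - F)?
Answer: 2623511/24 ≈ 1.0931e+5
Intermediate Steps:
R(q, E) = 1/E - E (R(q, E) = 1/E + E*(-1) = 1/E - E)
V(O, J) = 20 + 5*J/(1/O - O) (V(O, J) = 5*(J/(1/O - O) - 4/(-1)) = 5*(J/(1/O - O) - 4*(-1)) = 5*(J/(1/O - O) + 4) = 5*(4 + J/(1/O - O)) = 20 + 5*J/(1/O - O))
Y(f, F) = 505/24 + 25*F/24 (Y(f, F) = 20 - 5*(-1 - F)/(5 - 1/5) = 20 - 5*(-1 - F)/(5 - 1*⅕) = 20 - 5*(-1 - F)/(5 - ⅕) = 20 - 5*(-1 - F)/24/5 = 20 - 5*(-1 - F)*5/24 = 20 + (25/24 + 25*F/24) = 505/24 + 25*F/24)
(236*(-226) + Y(-14, -2)) - 834*(-195) = (236*(-226) + (505/24 + (25/24)*(-2))) - 834*(-195) = (-53336 + (505/24 - 25/12)) + 162630 = (-53336 + 455/24) + 162630 = -1279609/24 + 162630 = 2623511/24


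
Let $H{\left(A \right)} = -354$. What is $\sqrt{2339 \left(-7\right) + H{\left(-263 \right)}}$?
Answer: $i \sqrt{16727} \approx 129.33 i$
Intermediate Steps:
$\sqrt{2339 \left(-7\right) + H{\left(-263 \right)}} = \sqrt{2339 \left(-7\right) - 354} = \sqrt{-16373 - 354} = \sqrt{-16727} = i \sqrt{16727}$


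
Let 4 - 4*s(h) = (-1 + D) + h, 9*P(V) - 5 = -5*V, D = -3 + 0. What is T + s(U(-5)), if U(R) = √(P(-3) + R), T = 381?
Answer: 383 - 5*I/12 ≈ 383.0 - 0.41667*I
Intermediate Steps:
D = -3
P(V) = 5/9 - 5*V/9 (P(V) = 5/9 + (-5*V)/9 = 5/9 - 5*V/9)
U(R) = √(20/9 + R) (U(R) = √((5/9 - 5/9*(-3)) + R) = √((5/9 + 5/3) + R) = √(20/9 + R))
s(h) = 2 - h/4 (s(h) = 1 - ((-1 - 3) + h)/4 = 1 - (-4 + h)/4 = 1 + (1 - h/4) = 2 - h/4)
T + s(U(-5)) = 381 + (2 - √(20 + 9*(-5))/12) = 381 + (2 - √(20 - 45)/12) = 381 + (2 - √(-25)/12) = 381 + (2 - 5*I/12) = 383 - 5*I/12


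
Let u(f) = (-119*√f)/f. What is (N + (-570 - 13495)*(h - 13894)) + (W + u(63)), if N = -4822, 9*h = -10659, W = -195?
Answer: 636215224/3 - 17*√7/3 ≈ 2.1207e+8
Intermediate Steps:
h = -3553/3 (h = (⅑)*(-10659) = -3553/3 ≈ -1184.3)
u(f) = -119/√f
(N + (-570 - 13495)*(h - 13894)) + (W + u(63)) = (-4822 + (-570 - 13495)*(-3553/3 - 13894)) + (-195 - 17*√7/3) = (-4822 - 14065*(-45235/3)) + (-195 - 17*√7/3) = (-4822 + 636230275/3) + (-195 - 17*√7/3) = 636215809/3 + (-195 - 17*√7/3) = 636215224/3 - 17*√7/3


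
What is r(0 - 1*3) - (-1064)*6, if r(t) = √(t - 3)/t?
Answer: 6384 - I*√6/3 ≈ 6384.0 - 0.8165*I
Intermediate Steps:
r(t) = √(-3 + t)/t
r(0 - 1*3) - (-1064)*6 = √(-3 + (0 - 1*3))/(0 - 1*3) - (-1064)*6 = √(-3 + (0 - 3))/(0 - 3) - 19*(-336) = √(-3 - 3)/(-3) + 6384 = -I*√6/3 + 6384 = 6384 - I*√6/3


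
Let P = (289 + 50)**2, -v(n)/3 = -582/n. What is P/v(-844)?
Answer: -5388518/97 ≈ -55552.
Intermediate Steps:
v(n) = 1746/n (v(n) = -(-1746)/n = 1746/n)
P = 114921 (P = 339**2 = 114921)
P/v(-844) = 114921/((1746/(-844))) = 114921/((1746*(-1/844))) = 114921/(-873/422) = 114921*(-422/873) = -5388518/97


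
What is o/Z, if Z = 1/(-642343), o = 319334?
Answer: -205121959562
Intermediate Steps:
Z = -1/642343 ≈ -1.5568e-6
o/Z = 319334/(-1/642343) = 319334*(-642343) = -205121959562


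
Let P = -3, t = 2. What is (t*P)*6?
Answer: -36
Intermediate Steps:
(t*P)*6 = (2*(-3))*6 = -6*6 = -36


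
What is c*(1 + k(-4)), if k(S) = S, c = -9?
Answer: 27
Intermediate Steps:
c*(1 + k(-4)) = -9*(1 - 4) = -9*(-3) = 27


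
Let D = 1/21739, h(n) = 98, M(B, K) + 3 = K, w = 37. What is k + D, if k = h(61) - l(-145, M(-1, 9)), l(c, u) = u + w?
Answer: 1195646/21739 ≈ 55.000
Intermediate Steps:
M(B, K) = -3 + K
D = 1/21739 ≈ 4.6000e-5
l(c, u) = 37 + u (l(c, u) = u + 37 = 37 + u)
k = 55 (k = 98 - (37 + (-3 + 9)) = 98 - (37 + 6) = 98 - 1*43 = 98 - 43 = 55)
k + D = 55 + 1/21739 = 1195646/21739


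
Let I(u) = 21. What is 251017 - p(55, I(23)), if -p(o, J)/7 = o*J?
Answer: 259102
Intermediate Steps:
p(o, J) = -7*J*o (p(o, J) = -7*o*J = -7*J*o)
251017 - p(55, I(23)) = 251017 - (-7)*21*55 = 251017 - 1*(-8085) = 251017 + 8085 = 259102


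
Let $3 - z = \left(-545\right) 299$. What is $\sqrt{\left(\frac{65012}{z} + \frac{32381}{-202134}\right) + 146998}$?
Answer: $\frac{\sqrt{11454555188529657918498}}{279147054} \approx 383.4$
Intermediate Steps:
$z = 162958$ ($z = 3 - \left(-545\right) 299 = 3 - -162955 = 3 + 162955 = 162958$)
$\sqrt{\left(\frac{65012}{z} + \frac{32381}{-202134}\right) + 146998} = \sqrt{\left(\frac{65012}{162958} + \frac{32381}{-202134}\right) + 146998} = \sqrt{\left(65012 \cdot \frac{1}{162958} + 32381 \left(- \frac{1}{202134}\right)\right) + 146998} = \sqrt{\left(\frac{32506}{81479} - \frac{32381}{202134}\right) + 146998} = \sqrt{\frac{66647395}{279147054} + 146998} = \sqrt{\frac{41034125291287}{279147054}} = \frac{\sqrt{11454555188529657918498}}{279147054}$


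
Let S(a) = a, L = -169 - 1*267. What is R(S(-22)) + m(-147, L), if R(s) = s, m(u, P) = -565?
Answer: -587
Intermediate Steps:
L = -436 (L = -169 - 267 = -436)
R(S(-22)) + m(-147, L) = -22 - 565 = -587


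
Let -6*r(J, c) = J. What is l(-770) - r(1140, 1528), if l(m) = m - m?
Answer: 190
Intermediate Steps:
r(J, c) = -J/6
l(m) = 0
l(-770) - r(1140, 1528) = 0 - (-1)*1140/6 = 0 - 1*(-190) = 0 + 190 = 190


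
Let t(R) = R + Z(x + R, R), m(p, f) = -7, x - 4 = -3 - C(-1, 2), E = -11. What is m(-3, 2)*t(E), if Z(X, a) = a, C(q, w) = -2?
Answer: 154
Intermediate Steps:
x = 3 (x = 4 + (-3 - 1*(-2)) = 4 + (-3 + 2) = 4 - 1 = 3)
t(R) = 2*R (t(R) = R + R = 2*R)
m(-3, 2)*t(E) = -14*(-11) = -7*(-22) = 154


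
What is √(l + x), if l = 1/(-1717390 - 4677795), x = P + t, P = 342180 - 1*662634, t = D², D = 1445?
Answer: √72290810203885372290/6395185 ≈ 1329.5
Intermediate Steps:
t = 2088025 (t = 1445² = 2088025)
P = -320454 (P = 342180 - 662634 = -320454)
x = 1767571 (x = -320454 + 2088025 = 1767571)
l = -1/6395185 (l = 1/(-6395185) = -1/6395185 ≈ -1.5637e-7)
√(l + x) = √(-1/6395185 + 1767571) = √(11303943545634/6395185) = √72290810203885372290/6395185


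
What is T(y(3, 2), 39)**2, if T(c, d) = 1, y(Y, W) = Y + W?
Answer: 1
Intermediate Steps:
y(Y, W) = W + Y
T(y(3, 2), 39)**2 = 1**2 = 1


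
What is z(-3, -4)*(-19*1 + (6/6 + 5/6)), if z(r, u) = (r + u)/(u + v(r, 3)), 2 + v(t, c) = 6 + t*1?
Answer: -721/18 ≈ -40.056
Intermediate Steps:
v(t, c) = 4 + t (v(t, c) = -2 + (6 + t*1) = -2 + (6 + t) = 4 + t)
z(r, u) = (r + u)/(4 + r + u) (z(r, u) = (r + u)/(u + (4 + r)) = (r + u)/(4 + r + u))
z(-3, -4)*(-19*1 + (6/6 + 5/6)) = ((-3 - 4)/(4 - 3 - 4))*(-19*1 + (6/6 + 5/6)) = (-7/(-3))*(-19 + (6*(⅙) + 5*(⅙))) = (-⅓*(-7))*(-19 + (1 + ⅚)) = 7*(-19 + 11/6)/3 = (7/3)*(-103/6) = -721/18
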